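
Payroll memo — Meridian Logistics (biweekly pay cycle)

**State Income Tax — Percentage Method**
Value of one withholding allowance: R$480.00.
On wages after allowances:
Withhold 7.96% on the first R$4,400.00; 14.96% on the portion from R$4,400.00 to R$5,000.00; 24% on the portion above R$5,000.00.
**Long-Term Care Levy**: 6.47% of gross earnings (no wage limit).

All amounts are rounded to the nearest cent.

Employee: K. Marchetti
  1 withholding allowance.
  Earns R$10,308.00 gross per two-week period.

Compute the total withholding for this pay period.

State Income Tax: taxable = R$10,308.00 − 1×R$480.00 = R$9,828.00
  R$440.00 + 24% × (R$9,828.00 − R$5,000.00) = R$440.00 + 24% × R$4,828.00 = R$1,598.72
Long-Term Care Levy: 6.47% × R$10,308.00 = R$666.93
Total: R$1,598.72 + R$666.93 = R$2,265.65

R$2,265.65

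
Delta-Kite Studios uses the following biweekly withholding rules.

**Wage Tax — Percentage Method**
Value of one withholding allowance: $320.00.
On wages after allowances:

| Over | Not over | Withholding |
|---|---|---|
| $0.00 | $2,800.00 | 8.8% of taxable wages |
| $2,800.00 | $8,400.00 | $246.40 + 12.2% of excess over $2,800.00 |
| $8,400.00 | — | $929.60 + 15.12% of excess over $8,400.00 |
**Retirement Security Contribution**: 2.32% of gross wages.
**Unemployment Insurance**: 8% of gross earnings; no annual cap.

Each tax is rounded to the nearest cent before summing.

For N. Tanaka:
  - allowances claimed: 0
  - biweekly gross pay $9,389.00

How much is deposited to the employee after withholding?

$7,340.92

Wage Tax: taxable = $9,389.00
  $929.60 + 15.12% × ($9,389.00 − $8,400.00) = $929.60 + 15.12% × $989.00 = $1,079.14
Retirement Security Contribution: 2.32% × $9,389.00 = $217.82
Unemployment Insurance: 8% × $9,389.00 = $751.12
Total withheld: $1,079.14 + $217.82 + $751.12 = $2,048.08
Net pay: $9,389.00 − $2,048.08 = $7,340.92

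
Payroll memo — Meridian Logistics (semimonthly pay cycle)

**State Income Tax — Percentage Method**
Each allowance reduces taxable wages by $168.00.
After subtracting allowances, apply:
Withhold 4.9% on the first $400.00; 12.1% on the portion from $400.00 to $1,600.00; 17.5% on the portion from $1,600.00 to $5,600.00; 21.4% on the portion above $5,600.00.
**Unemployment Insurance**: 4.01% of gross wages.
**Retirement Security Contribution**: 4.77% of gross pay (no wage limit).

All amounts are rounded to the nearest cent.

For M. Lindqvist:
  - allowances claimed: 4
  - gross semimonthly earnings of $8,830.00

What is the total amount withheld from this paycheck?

State Income Tax: taxable = $8,830.00 − 4×$168.00 = $8,158.00
  $864.80 + 21.4% × ($8,158.00 − $5,600.00) = $864.80 + 21.4% × $2,558.00 = $1,412.21
Unemployment Insurance: 4.01% × $8,830.00 = $354.08
Retirement Security Contribution: 4.77% × $8,830.00 = $421.19
Total: $1,412.21 + $354.08 + $421.19 = $2,187.48

$2,187.48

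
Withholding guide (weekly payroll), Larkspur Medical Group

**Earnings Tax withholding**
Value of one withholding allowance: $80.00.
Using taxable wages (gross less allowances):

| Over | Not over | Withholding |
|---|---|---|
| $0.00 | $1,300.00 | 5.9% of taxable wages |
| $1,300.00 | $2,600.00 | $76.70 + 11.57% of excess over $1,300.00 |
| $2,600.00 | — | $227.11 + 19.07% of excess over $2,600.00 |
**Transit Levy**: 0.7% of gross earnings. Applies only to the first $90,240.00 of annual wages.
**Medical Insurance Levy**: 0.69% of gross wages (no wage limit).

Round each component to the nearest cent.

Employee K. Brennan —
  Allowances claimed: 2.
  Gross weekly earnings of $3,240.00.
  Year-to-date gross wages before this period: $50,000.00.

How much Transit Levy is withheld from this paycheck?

Transit Levy: 0.7% × $3,240.00 = $22.68

$22.68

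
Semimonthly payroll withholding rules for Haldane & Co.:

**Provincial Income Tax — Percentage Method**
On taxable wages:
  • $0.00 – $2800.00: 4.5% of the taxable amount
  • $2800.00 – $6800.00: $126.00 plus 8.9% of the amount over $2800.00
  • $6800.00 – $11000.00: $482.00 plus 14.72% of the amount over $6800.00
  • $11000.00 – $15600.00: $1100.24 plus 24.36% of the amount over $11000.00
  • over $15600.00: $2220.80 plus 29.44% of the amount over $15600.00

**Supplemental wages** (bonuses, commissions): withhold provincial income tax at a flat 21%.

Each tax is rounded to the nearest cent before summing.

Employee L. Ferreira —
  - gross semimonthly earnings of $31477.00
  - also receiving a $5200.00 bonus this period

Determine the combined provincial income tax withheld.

Provincial Income Tax: taxable = $31477.00
  $2220.80 + 29.44% × ($31477.00 − $15600.00) = $2220.80 + 29.44% × $15877.00 = $6894.99
Supplemental (21% flat on bonus): 21% × $5200.00 = $1092.00
Total provincial income tax: $6894.99 + $1092.00 = $7986.99

$7986.99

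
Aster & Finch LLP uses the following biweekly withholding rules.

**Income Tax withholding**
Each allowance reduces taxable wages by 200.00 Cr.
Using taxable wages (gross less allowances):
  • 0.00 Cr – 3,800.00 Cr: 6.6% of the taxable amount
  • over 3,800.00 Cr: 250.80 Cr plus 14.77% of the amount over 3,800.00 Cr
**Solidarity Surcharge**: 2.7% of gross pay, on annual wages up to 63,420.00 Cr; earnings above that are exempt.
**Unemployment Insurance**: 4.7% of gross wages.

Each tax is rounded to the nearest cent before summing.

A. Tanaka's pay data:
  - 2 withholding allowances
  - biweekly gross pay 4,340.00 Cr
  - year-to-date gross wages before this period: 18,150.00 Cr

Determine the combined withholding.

Income Tax: taxable = 4,340.00 Cr − 2×200.00 Cr = 3,940.00 Cr
  250.80 Cr + 14.77% × (3,940.00 Cr − 3,800.00 Cr) = 250.80 Cr + 14.77% × 140.00 Cr = 271.48 Cr
Solidarity Surcharge: 2.7% × 4,340.00 Cr = 117.18 Cr
Unemployment Insurance: 4.7% × 4,340.00 Cr = 203.98 Cr
Total: 271.48 Cr + 117.18 Cr + 203.98 Cr = 592.64 Cr

592.64 Cr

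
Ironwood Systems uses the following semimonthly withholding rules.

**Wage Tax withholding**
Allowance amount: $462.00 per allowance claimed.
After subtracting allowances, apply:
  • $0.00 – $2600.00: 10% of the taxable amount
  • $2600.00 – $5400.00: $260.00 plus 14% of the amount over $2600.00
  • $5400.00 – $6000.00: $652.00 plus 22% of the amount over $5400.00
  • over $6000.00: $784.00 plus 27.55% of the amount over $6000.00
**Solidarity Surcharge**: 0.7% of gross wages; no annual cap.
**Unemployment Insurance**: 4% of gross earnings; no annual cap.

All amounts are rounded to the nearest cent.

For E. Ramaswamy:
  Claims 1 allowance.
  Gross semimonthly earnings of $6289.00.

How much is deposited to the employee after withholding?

$5247.48

Wage Tax: taxable = $6289.00 − 1×$462.00 = $5827.00
  $652.00 + 22% × ($5827.00 − $5400.00) = $652.00 + 22% × $427.00 = $745.94
Solidarity Surcharge: 0.7% × $6289.00 = $44.02
Unemployment Insurance: 4% × $6289.00 = $251.56
Total withheld: $745.94 + $44.02 + $251.56 = $1041.52
Net pay: $6289.00 − $1041.52 = $5247.48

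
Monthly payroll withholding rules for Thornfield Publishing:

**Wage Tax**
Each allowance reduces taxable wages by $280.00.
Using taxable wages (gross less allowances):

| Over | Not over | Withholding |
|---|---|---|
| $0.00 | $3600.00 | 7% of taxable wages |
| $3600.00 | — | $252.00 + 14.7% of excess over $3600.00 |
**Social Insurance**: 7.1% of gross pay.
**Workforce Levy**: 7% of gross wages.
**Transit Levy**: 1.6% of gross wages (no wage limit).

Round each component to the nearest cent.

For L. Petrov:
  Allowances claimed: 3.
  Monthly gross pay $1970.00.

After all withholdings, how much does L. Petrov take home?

$1581.61

Wage Tax: taxable = $1970.00 − 3×$280.00 = $1130.00
  7% × $1130.00 = $79.10
Social Insurance: 7.1% × $1970.00 = $139.87
Workforce Levy: 7% × $1970.00 = $137.90
Transit Levy: 1.6% × $1970.00 = $31.52
Total withheld: $79.10 + $139.87 + $137.90 + $31.52 = $388.39
Net pay: $1970.00 − $388.39 = $1581.61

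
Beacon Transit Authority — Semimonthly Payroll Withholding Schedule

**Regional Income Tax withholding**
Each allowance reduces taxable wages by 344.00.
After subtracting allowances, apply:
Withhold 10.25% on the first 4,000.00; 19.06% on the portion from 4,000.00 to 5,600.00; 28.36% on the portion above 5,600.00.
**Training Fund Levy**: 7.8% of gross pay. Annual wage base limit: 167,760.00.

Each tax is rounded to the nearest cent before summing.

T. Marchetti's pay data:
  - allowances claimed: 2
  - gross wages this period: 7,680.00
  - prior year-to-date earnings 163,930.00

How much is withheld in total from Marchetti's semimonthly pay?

1,408.47

Regional Income Tax: taxable = 7,680.00 − 2×344.00 = 6,992.00
  714.96 + 28.36% × (6,992.00 − 5,600.00) = 714.96 + 28.36% × 1,392.00 = 1,109.73
Training Fund Levy: cap 167,760.00 − YTD 163,930.00 = 3,830.00 subject; 7.8% × 3,830.00 = 298.74
Total: 1,109.73 + 298.74 = 1,408.47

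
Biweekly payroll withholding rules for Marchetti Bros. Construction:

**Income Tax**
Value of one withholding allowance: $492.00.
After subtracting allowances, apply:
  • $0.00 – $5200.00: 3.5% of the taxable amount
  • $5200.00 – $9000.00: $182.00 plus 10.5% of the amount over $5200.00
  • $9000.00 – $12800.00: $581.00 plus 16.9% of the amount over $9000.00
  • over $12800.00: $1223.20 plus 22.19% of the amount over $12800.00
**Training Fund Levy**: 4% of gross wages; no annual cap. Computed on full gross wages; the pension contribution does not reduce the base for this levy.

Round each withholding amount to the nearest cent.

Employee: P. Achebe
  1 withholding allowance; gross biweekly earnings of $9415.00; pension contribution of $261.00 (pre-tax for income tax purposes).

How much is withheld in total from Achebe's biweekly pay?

Income Tax: taxable = $9415.00 − $261.00 − 1×$492.00 = $8662.00
  $182.00 + 10.5% × ($8662.00 − $5200.00) = $182.00 + 10.5% × $3462.00 = $545.51
Training Fund Levy: 4% × $9415.00 = $376.60
Total: $545.51 + $376.60 = $922.11

$922.11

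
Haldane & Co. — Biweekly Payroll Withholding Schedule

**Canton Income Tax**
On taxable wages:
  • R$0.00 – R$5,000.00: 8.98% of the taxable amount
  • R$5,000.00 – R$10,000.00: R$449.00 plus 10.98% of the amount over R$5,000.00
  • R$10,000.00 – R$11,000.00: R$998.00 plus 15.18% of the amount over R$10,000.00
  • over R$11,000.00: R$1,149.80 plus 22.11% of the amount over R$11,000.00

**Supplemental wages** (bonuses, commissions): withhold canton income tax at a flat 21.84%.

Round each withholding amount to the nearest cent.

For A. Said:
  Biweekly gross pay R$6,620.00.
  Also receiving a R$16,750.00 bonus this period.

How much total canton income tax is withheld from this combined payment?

R$4,285.08

Canton Income Tax: taxable = R$6,620.00
  R$449.00 + 10.98% × (R$6,620.00 − R$5,000.00) = R$449.00 + 10.98% × R$1,620.00 = R$626.88
Supplemental (21.84% flat on bonus): 21.84% × R$16,750.00 = R$3,658.20
Total canton income tax: R$626.88 + R$3,658.20 = R$4,285.08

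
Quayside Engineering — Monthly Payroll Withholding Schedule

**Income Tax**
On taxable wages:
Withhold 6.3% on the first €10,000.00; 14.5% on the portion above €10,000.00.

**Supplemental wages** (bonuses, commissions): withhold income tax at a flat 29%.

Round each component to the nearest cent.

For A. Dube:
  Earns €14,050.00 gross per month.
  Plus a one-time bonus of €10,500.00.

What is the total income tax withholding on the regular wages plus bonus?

€4,262.25

Income Tax: taxable = €14,050.00
  €630.00 + 14.5% × (€14,050.00 − €10,000.00) = €630.00 + 14.5% × €4,050.00 = €1,217.25
Supplemental (29% flat on bonus): 29% × €10,500.00 = €3,045.00
Total income tax: €1,217.25 + €3,045.00 = €4,262.25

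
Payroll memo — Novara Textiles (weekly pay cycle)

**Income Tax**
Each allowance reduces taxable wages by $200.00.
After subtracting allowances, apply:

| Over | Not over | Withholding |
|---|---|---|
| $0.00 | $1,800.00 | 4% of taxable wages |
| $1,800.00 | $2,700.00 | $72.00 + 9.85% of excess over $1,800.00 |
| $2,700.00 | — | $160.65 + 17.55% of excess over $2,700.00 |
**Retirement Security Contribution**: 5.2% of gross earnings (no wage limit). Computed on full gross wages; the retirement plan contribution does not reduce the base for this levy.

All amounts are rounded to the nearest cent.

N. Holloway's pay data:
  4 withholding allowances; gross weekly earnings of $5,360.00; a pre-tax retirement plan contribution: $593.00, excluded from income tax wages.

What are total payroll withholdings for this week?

$661.73

Income Tax: taxable = $5,360.00 − $593.00 − 4×$200.00 = $3,967.00
  $160.65 + 17.55% × ($3,967.00 − $2,700.00) = $160.65 + 17.55% × $1,267.00 = $383.01
Retirement Security Contribution: 5.2% × $5,360.00 = $278.72
Total: $383.01 + $278.72 = $661.73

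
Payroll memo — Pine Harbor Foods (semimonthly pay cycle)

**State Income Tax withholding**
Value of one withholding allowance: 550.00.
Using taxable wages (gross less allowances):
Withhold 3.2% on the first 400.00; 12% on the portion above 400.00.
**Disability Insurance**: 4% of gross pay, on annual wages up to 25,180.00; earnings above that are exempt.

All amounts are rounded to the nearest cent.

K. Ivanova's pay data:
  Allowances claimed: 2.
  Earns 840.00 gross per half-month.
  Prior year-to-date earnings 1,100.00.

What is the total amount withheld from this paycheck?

33.60

State Income Tax: taxable = 840.00 − 2×550.00 = -260.00
  Taxable ≤ 0 → 0.00
Disability Insurance: 4% × 840.00 = 33.60
Total: 0.00 + 33.60 = 33.60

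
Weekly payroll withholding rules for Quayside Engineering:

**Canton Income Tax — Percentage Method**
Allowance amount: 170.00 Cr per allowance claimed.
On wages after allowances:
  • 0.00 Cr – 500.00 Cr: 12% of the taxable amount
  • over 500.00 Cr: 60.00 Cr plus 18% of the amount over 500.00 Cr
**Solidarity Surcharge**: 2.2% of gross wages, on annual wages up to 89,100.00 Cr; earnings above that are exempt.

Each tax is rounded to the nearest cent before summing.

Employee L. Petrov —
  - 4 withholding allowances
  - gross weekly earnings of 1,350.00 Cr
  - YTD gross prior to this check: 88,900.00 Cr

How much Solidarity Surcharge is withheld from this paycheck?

4.40 Cr

Solidarity Surcharge: cap 89,100.00 Cr − YTD 88,900.00 Cr = 200.00 Cr subject; 2.2% × 200.00 Cr = 4.40 Cr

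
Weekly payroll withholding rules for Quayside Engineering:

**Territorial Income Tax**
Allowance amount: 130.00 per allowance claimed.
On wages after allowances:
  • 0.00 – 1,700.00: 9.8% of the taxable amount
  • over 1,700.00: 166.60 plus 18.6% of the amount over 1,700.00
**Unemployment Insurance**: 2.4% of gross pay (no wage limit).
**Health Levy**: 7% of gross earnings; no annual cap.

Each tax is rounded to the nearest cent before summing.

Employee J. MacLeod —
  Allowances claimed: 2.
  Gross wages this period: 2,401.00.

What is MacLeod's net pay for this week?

1,926.68

Territorial Income Tax: taxable = 2,401.00 − 2×130.00 = 2,141.00
  166.60 + 18.6% × (2,141.00 − 1,700.00) = 166.60 + 18.6% × 441.00 = 248.63
Unemployment Insurance: 2.4% × 2,401.00 = 57.62
Health Levy: 7% × 2,401.00 = 168.07
Total withheld: 248.63 + 57.62 + 168.07 = 474.32
Net pay: 2,401.00 − 474.32 = 1,926.68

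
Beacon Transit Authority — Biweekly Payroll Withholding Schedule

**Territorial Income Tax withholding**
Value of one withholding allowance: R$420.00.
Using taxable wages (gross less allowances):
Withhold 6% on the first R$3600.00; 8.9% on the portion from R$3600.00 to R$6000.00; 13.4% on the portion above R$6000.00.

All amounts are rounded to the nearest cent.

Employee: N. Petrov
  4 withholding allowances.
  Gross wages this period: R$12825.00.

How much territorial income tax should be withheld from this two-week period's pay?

Territorial Income Tax: taxable = R$12825.00 − 4×R$420.00 = R$11145.00
  R$429.60 + 13.4% × (R$11145.00 − R$6000.00) = R$429.60 + 13.4% × R$5145.00 = R$1119.03

R$1119.03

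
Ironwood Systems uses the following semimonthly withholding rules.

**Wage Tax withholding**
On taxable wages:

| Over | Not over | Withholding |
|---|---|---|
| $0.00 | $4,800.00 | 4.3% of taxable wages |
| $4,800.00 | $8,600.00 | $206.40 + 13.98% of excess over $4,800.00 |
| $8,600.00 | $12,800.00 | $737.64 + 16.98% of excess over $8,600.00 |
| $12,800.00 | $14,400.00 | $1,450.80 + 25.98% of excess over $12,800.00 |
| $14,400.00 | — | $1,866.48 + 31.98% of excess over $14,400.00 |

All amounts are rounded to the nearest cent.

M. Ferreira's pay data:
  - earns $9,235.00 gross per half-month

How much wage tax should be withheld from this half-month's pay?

Wage Tax: taxable = $9,235.00
  $737.64 + 16.98% × ($9,235.00 − $8,600.00) = $737.64 + 16.98% × $635.00 = $845.46

$845.46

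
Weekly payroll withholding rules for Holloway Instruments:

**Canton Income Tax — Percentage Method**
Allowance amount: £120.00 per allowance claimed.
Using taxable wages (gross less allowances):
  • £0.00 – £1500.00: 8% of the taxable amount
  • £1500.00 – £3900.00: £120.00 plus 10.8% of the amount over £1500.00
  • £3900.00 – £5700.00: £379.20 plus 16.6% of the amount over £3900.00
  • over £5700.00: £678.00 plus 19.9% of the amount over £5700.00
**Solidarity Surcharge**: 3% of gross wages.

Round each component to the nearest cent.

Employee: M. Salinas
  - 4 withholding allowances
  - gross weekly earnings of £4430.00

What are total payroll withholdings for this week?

£520.40

Canton Income Tax: taxable = £4430.00 − 4×£120.00 = £3950.00
  £379.20 + 16.6% × (£3950.00 − £3900.00) = £379.20 + 16.6% × £50.00 = £387.50
Solidarity Surcharge: 3% × £4430.00 = £132.90
Total: £387.50 + £132.90 = £520.40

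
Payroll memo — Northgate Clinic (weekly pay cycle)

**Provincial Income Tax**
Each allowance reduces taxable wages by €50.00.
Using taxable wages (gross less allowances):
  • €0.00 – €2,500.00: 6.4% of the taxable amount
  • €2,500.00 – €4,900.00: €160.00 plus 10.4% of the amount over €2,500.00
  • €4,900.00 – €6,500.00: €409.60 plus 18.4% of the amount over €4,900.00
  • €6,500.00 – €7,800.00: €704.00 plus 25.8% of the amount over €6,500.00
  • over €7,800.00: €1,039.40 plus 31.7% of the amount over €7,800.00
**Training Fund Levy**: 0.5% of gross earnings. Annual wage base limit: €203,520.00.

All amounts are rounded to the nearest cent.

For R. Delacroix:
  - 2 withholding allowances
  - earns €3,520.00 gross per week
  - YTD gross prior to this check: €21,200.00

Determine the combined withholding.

€273.28

Provincial Income Tax: taxable = €3,520.00 − 2×€50.00 = €3,420.00
  €160.00 + 10.4% × (€3,420.00 − €2,500.00) = €160.00 + 10.4% × €920.00 = €255.68
Training Fund Levy: 0.5% × €3,520.00 = €17.60
Total: €255.68 + €17.60 = €273.28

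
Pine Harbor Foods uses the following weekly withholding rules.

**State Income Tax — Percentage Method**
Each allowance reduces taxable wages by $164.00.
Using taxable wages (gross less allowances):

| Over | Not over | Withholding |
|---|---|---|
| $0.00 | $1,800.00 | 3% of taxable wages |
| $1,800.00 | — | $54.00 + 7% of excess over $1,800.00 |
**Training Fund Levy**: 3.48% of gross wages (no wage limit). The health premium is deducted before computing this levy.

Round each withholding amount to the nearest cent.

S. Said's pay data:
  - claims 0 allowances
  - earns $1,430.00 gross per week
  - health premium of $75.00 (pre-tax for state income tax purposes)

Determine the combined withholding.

State Income Tax: taxable = $1,430.00 − $75.00 = $1,355.00
  3% × $1,355.00 = $40.65
Training Fund Levy: 3.48% × $1,355.00 = $47.15
Total: $40.65 + $47.15 = $87.80

$87.80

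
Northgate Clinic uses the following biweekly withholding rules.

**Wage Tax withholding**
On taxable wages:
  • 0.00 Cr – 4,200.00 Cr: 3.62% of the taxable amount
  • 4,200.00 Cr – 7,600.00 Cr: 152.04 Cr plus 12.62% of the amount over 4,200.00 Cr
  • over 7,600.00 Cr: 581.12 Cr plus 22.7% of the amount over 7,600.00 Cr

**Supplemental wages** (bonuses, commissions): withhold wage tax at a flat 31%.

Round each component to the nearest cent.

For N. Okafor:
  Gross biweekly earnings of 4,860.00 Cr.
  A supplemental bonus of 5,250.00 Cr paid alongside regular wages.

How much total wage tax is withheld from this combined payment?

Wage Tax: taxable = 4,860.00 Cr
  152.04 Cr + 12.62% × (4,860.00 Cr − 4,200.00 Cr) = 152.04 Cr + 12.62% × 660.00 Cr = 235.33 Cr
Supplemental (31% flat on bonus): 31% × 5,250.00 Cr = 1,627.50 Cr
Total wage tax: 235.33 Cr + 1,627.50 Cr = 1,862.83 Cr

1,862.83 Cr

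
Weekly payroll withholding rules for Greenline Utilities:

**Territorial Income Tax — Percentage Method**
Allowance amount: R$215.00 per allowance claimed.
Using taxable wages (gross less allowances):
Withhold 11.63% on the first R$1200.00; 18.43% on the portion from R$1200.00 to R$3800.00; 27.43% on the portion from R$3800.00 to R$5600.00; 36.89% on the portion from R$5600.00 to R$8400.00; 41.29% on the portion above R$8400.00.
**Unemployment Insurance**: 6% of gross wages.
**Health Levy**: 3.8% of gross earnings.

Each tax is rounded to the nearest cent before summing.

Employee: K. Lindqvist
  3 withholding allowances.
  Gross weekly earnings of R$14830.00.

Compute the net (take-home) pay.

Territorial Income Tax: taxable = R$14830.00 − 3×R$215.00 = R$14185.00
  R$2145.40 + 41.29% × (R$14185.00 − R$8400.00) = R$2145.40 + 41.29% × R$5785.00 = R$4534.03
Unemployment Insurance: 6% × R$14830.00 = R$889.80
Health Levy: 3.8% × R$14830.00 = R$563.54
Total withheld: R$4534.03 + R$889.80 + R$563.54 = R$5987.37
Net pay: R$14830.00 − R$5987.37 = R$8842.63

R$8842.63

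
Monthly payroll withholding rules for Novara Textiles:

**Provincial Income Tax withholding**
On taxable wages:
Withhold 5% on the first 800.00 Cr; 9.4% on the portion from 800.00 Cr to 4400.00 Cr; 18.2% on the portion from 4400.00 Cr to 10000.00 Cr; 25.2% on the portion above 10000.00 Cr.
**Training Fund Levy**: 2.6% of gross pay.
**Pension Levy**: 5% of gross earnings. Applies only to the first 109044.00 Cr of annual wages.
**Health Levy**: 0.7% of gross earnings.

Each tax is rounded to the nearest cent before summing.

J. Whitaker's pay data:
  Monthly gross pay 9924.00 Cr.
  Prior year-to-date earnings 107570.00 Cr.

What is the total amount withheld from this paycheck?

Provincial Income Tax: taxable = 9924.00 Cr
  378.40 Cr + 18.2% × (9924.00 Cr − 4400.00 Cr) = 378.40 Cr + 18.2% × 5524.00 Cr = 1383.77 Cr
Training Fund Levy: 2.6% × 9924.00 Cr = 258.02 Cr
Pension Levy: cap 109044.00 Cr − YTD 107570.00 Cr = 1474.00 Cr subject; 5% × 1474.00 Cr = 73.70 Cr
Health Levy: 0.7% × 9924.00 Cr = 69.47 Cr
Total: 1383.77 Cr + 258.02 Cr + 73.70 Cr + 69.47 Cr = 1784.96 Cr

1784.96 Cr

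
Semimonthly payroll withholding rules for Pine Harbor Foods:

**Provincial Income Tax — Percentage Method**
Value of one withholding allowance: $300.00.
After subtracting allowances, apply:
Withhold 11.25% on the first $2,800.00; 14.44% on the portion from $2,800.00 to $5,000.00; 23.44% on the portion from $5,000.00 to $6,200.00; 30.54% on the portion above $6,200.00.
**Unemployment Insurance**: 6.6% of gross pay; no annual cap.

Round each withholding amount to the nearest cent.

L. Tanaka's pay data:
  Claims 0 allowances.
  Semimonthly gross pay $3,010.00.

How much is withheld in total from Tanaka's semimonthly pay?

Provincial Income Tax: taxable = $3,010.00
  $315.00 + 14.44% × ($3,010.00 − $2,800.00) = $315.00 + 14.44% × $210.00 = $345.32
Unemployment Insurance: 6.6% × $3,010.00 = $198.66
Total: $345.32 + $198.66 = $543.98

$543.98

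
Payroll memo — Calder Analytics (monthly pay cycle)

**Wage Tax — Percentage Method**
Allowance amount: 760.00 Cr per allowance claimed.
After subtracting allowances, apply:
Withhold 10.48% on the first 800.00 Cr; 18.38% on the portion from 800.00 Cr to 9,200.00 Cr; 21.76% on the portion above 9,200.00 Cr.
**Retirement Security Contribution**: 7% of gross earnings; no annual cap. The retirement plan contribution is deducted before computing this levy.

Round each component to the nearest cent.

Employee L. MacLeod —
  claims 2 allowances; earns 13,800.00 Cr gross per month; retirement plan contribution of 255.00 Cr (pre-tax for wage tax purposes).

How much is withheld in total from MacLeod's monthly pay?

3,190.63 Cr

Wage Tax: taxable = 13,800.00 Cr − 255.00 Cr − 2×760.00 Cr = 12,025.00 Cr
  1,627.76 Cr + 21.76% × (12,025.00 Cr − 9,200.00 Cr) = 1,627.76 Cr + 21.76% × 2,825.00 Cr = 2,242.48 Cr
Retirement Security Contribution: 7% × 13,545.00 Cr = 948.15 Cr
Total: 2,242.48 Cr + 948.15 Cr = 3,190.63 Cr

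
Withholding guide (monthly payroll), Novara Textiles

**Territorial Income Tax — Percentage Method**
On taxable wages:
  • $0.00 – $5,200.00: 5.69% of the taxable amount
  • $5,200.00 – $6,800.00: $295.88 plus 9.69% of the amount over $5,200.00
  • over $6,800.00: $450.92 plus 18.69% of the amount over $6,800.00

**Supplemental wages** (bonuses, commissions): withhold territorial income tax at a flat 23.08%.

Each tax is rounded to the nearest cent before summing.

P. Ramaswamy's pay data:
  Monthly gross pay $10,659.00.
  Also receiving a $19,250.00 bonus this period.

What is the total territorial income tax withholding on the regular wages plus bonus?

$5,615.07

Territorial Income Tax: taxable = $10,659.00
  $450.92 + 18.69% × ($10,659.00 − $6,800.00) = $450.92 + 18.69% × $3,859.00 = $1,172.17
Supplemental (23.08% flat on bonus): 23.08% × $19,250.00 = $4,442.90
Total territorial income tax: $1,172.17 + $4,442.90 = $5,615.07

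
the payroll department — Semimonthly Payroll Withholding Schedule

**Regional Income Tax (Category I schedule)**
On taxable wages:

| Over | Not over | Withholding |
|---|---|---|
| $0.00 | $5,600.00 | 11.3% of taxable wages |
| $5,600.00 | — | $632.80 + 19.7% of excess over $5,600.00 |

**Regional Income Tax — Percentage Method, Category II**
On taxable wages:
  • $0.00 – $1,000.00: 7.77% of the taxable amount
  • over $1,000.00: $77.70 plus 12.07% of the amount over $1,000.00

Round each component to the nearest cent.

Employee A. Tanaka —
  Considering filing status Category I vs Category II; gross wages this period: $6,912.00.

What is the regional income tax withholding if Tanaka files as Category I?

Regional Income Tax (Category I): taxable = $6,912.00
  $632.80 + 19.7% × ($6,912.00 − $5,600.00) = $632.80 + 19.7% × $1,312.00 = $891.26

$891.26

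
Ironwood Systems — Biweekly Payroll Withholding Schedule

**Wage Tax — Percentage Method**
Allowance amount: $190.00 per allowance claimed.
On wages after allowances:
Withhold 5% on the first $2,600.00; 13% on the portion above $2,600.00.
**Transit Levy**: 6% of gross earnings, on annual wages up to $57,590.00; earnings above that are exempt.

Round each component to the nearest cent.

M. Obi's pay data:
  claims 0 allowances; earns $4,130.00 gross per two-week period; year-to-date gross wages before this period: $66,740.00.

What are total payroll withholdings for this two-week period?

$328.90

Wage Tax: taxable = $4,130.00
  $130.00 + 13% × ($4,130.00 − $2,600.00) = $130.00 + 13% × $1,530.00 = $328.90
Transit Levy: YTD $66,740.00 ≥ cap $57,590.00 → $0.00
Total: $328.90 + $0.00 = $328.90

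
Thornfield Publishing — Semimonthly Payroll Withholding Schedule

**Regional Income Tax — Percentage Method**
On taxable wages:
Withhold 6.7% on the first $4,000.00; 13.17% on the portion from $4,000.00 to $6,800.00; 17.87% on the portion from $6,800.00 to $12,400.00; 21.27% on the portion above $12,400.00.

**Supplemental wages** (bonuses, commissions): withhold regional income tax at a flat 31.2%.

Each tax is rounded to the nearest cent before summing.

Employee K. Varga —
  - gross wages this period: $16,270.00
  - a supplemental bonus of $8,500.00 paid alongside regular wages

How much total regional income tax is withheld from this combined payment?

$5,112.63

Regional Income Tax: taxable = $16,270.00
  $1,637.48 + 21.27% × ($16,270.00 − $12,400.00) = $1,637.48 + 21.27% × $3,870.00 = $2,460.63
Supplemental (31.2% flat on bonus): 31.2% × $8,500.00 = $2,652.00
Total regional income tax: $2,460.63 + $2,652.00 = $5,112.63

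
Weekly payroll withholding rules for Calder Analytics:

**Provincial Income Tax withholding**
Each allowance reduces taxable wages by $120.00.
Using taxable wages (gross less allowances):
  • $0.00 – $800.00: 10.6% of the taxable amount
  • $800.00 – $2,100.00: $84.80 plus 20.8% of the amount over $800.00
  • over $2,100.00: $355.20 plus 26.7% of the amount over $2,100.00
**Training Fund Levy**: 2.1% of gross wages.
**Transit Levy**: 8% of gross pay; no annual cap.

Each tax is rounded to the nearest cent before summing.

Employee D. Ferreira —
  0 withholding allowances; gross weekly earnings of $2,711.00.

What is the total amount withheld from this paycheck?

$792.15

Provincial Income Tax: taxable = $2,711.00
  $355.20 + 26.7% × ($2,711.00 − $2,100.00) = $355.20 + 26.7% × $611.00 = $518.34
Training Fund Levy: 2.1% × $2,711.00 = $56.93
Transit Levy: 8% × $2,711.00 = $216.88
Total: $518.34 + $56.93 + $216.88 = $792.15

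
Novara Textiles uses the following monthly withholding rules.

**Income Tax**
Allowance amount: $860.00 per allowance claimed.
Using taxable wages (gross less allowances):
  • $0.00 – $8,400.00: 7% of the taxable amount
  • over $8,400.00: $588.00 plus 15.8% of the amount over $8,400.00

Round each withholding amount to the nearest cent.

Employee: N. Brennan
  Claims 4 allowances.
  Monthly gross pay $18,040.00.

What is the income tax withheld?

Income Tax: taxable = $18,040.00 − 4×$860.00 = $14,600.00
  $588.00 + 15.8% × ($14,600.00 − $8,400.00) = $588.00 + 15.8% × $6,200.00 = $1,567.60

$1,567.60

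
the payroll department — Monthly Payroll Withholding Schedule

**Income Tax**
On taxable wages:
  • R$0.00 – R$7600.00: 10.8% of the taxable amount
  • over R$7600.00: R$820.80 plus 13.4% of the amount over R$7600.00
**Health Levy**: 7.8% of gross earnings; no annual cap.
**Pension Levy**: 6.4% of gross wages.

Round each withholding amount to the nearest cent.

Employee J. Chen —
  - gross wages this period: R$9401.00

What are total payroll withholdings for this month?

Income Tax: taxable = R$9401.00
  R$820.80 + 13.4% × (R$9401.00 − R$7600.00) = R$820.80 + 13.4% × R$1801.00 = R$1062.13
Health Levy: 7.8% × R$9401.00 = R$733.28
Pension Levy: 6.4% × R$9401.00 = R$601.66
Total: R$1062.13 + R$733.28 + R$601.66 = R$2397.07

R$2397.07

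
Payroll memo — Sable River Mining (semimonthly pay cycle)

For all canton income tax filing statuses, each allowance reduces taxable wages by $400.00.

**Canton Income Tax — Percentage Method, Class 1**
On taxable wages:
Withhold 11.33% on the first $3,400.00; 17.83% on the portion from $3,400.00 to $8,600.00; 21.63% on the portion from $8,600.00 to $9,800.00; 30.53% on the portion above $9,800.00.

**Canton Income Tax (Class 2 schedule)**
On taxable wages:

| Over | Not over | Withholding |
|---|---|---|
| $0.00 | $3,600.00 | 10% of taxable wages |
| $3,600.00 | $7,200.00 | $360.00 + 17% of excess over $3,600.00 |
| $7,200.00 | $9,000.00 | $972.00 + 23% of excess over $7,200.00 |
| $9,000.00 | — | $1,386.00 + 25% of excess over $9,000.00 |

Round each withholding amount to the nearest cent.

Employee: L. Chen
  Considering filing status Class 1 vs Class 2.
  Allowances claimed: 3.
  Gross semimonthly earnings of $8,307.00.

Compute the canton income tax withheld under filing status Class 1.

Canton Income Tax (Class 1): taxable = $8,307.00 − 3×$400.00 = $7,107.00
  $385.22 + 17.83% × ($7,107.00 − $3,400.00) = $385.22 + 17.83% × $3,707.00 = $1,046.18

$1,046.18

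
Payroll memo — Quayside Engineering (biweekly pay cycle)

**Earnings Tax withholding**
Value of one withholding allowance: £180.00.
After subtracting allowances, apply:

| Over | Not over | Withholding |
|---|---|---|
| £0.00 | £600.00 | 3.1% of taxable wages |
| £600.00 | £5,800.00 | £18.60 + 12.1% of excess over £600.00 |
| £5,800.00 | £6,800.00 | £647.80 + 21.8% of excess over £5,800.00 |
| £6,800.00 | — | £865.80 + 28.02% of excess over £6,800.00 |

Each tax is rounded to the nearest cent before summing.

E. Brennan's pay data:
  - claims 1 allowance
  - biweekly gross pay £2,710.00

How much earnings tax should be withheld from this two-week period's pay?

£252.13

Earnings Tax: taxable = £2,710.00 − 1×£180.00 = £2,530.00
  £18.60 + 12.1% × (£2,530.00 − £600.00) = £18.60 + 12.1% × £1,930.00 = £252.13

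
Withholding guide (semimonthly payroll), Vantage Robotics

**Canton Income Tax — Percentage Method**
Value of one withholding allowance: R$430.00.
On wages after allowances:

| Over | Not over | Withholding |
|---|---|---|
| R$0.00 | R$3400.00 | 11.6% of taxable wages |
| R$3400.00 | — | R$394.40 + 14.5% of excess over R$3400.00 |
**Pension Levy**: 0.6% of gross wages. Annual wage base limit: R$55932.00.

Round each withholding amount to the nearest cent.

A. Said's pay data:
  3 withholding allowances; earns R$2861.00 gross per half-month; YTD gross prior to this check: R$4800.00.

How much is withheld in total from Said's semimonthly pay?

Canton Income Tax: taxable = R$2861.00 − 3×R$430.00 = R$1571.00
  11.6% × R$1571.00 = R$182.24
Pension Levy: 0.6% × R$2861.00 = R$17.17
Total: R$182.24 + R$17.17 = R$199.41

R$199.41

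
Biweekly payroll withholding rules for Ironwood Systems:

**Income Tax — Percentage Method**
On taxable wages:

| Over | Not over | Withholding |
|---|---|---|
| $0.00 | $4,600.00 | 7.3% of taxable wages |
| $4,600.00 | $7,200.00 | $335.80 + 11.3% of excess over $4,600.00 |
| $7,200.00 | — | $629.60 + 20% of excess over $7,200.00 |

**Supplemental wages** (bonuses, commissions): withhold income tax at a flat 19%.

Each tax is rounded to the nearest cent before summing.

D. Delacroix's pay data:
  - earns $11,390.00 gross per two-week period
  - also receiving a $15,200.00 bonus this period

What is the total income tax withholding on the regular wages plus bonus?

Income Tax: taxable = $11,390.00
  $629.60 + 20% × ($11,390.00 − $7,200.00) = $629.60 + 20% × $4,190.00 = $1,467.60
Supplemental (19% flat on bonus): 19% × $15,200.00 = $2,888.00
Total income tax: $1,467.60 + $2,888.00 = $4,355.60

$4,355.60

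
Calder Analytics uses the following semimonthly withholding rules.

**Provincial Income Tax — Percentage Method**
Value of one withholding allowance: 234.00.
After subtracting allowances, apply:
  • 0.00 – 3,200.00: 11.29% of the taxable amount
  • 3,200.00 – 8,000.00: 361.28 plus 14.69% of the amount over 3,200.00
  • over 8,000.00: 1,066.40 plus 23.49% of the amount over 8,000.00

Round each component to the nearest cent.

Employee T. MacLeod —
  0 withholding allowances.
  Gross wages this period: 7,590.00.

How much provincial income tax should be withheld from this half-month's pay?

Provincial Income Tax: taxable = 7,590.00
  361.28 + 14.69% × (7,590.00 − 3,200.00) = 361.28 + 14.69% × 4,390.00 = 1,006.17

1,006.17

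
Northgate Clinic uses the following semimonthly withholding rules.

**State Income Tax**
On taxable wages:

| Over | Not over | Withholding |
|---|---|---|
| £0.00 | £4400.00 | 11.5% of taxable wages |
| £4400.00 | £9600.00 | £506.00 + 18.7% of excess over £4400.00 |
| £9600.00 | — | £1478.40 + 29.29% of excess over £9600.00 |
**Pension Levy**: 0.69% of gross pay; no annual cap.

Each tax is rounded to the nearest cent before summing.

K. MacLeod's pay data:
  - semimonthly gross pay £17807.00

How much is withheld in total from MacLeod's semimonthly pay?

State Income Tax: taxable = £17807.00
  £1478.40 + 29.29% × (£17807.00 − £9600.00) = £1478.40 + 29.29% × £8207.00 = £3882.23
Pension Levy: 0.69% × £17807.00 = £122.87
Total: £3882.23 + £122.87 = £4005.10

£4005.10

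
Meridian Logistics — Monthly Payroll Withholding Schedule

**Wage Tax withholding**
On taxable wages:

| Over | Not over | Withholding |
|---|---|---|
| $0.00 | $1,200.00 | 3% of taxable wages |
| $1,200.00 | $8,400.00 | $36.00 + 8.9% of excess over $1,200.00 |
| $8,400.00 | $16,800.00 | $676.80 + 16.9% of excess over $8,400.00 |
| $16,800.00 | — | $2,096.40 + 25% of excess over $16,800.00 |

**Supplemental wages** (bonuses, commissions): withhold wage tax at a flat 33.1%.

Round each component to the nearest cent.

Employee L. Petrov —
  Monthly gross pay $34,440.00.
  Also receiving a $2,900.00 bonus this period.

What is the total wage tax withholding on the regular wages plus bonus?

Wage Tax: taxable = $34,440.00
  $2,096.40 + 25% × ($34,440.00 − $16,800.00) = $2,096.40 + 25% × $17,640.00 = $6,506.40
Supplemental (33.1% flat on bonus): 33.1% × $2,900.00 = $959.90
Total wage tax: $6,506.40 + $959.90 = $7,466.30

$7,466.30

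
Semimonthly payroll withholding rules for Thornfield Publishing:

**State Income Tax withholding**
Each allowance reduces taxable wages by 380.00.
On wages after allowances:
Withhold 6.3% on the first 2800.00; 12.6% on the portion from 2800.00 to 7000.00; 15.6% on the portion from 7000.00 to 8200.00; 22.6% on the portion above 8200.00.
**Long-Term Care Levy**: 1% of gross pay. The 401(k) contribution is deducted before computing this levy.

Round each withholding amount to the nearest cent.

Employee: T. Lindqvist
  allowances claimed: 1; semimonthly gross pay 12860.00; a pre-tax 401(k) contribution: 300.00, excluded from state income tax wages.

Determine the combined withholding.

1917.88

State Income Tax: taxable = 12860.00 − 300.00 − 1×380.00 = 12180.00
  892.80 + 22.6% × (12180.00 − 8200.00) = 892.80 + 22.6% × 3980.00 = 1792.28
Long-Term Care Levy: 1% × 12560.00 = 125.60
Total: 1792.28 + 125.60 = 1917.88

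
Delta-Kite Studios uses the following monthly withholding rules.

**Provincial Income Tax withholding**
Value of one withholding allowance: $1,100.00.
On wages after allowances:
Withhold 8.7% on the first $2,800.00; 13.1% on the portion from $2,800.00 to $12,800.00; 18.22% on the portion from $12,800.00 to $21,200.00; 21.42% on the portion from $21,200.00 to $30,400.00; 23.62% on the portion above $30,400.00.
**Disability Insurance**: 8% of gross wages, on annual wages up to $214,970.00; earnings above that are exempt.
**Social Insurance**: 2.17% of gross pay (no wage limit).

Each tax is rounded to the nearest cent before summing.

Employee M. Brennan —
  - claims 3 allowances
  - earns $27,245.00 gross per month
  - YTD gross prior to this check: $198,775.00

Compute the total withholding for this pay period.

$5,558.88

Provincial Income Tax: taxable = $27,245.00 − 3×$1,100.00 = $23,945.00
  $3,084.08 + 21.42% × ($23,945.00 − $21,200.00) = $3,084.08 + 21.42% × $2,745.00 = $3,672.06
Disability Insurance: cap $214,970.00 − YTD $198,775.00 = $16,195.00 subject; 8% × $16,195.00 = $1,295.60
Social Insurance: 2.17% × $27,245.00 = $591.22
Total: $3,672.06 + $1,295.60 + $591.22 = $5,558.88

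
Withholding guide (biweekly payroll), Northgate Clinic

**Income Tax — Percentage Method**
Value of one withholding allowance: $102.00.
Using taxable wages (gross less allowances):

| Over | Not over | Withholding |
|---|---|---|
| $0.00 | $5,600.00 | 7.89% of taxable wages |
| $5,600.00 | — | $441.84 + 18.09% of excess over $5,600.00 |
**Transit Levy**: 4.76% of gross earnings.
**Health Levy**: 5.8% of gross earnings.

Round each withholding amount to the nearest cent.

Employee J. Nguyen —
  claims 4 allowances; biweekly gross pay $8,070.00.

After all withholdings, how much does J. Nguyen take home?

$6,402.95

Income Tax: taxable = $8,070.00 − 4×$102.00 = $7,662.00
  $441.84 + 18.09% × ($7,662.00 − $5,600.00) = $441.84 + 18.09% × $2,062.00 = $814.86
Transit Levy: 4.76% × $8,070.00 = $384.13
Health Levy: 5.8% × $8,070.00 = $468.06
Total withheld: $814.86 + $384.13 + $468.06 = $1,667.05
Net pay: $8,070.00 − $1,667.05 = $6,402.95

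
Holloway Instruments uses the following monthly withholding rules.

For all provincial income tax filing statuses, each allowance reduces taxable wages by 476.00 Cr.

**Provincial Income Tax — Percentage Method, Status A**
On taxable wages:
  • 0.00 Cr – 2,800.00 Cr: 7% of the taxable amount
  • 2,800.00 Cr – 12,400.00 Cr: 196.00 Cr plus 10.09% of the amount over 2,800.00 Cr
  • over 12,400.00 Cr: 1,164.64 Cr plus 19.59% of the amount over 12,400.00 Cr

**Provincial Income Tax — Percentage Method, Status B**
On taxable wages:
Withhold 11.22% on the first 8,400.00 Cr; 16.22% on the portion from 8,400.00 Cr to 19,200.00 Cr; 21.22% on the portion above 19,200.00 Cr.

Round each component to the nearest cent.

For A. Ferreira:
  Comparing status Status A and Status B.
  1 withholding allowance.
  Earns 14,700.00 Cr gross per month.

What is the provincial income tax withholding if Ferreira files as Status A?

1,521.96 Cr

Provincial Income Tax (Status A): taxable = 14,700.00 Cr − 1×476.00 Cr = 14,224.00 Cr
  1,164.64 Cr + 19.59% × (14,224.00 Cr − 12,400.00 Cr) = 1,164.64 Cr + 19.59% × 1,824.00 Cr = 1,521.96 Cr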